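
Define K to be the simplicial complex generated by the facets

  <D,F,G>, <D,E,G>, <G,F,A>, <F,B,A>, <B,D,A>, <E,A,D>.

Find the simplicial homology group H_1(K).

H_1 ≅ Z.

Fix the vertex order A < B < D < E < F < G and write every simplex with vertices in increasing order. Then dim K = 2 and the simplices of K are:

  0-simplices (6): A, B, D, E, F, G
  1-simplices (12): AB, AD, AE, AF, AG, BD, BF, DE, DF, DG, EG, FG
  2-simplices (6): ABD, ABF, ADE, AFG, DEG, DFG

so the chain groups are C_0 ≅ Z^6, C_1 ≅ Z^12, C_2 ≅ Z^6.

Boundary ∂_1: C_1 → C_0 maps an edge to its endpoints' difference, ∂[p,q] = q − p. For instance
  ∂BF = F − B.
The resulting 6×12 matrix has rank 5, and its Smith normal form has invariant factors (1,1,1,1,1).

∂_2: C_2 → C_1 acts by ∂[p,q,r] = [q,r] − [p,r] + [p,q]. For instance
  ∂ABD = BD − AD + AB,
  ∂ADE = DE − AE + AD.
As a 12×6 matrix over Z this has rank 6, with invariant factors (1,1,1,1,1,1).

From H_k ≅ ker(∂_k) / im(∂_{k+1}) we obtain:

  H_1: rank ker ∂_1 − rank ∂_2 = (12 − 5) − 6 = 1, and the invariant factors of ∂_2 are all 1, so H_1 = Z.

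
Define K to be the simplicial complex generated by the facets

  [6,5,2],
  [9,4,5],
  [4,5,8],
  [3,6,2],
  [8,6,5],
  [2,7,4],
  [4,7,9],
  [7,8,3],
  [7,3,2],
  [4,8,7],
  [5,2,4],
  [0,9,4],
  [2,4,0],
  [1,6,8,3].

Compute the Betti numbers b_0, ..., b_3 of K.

b_0 = 1, b_1 = 0, b_2 = 1, b_3 = 0.

Order the vertices as 0 < 1 < 2 < 3 < 4 < 5 < 6 < 7 < 8 < 9. Listing each simplex with vertices in this order, K has dimension 3 with simplices:

  0-simplices (10): [0], [1], [2], [3], [4], [5], [6], [7], [8], [9]
  1-simplices (24): (24 of them)
  2-simplices (17): [0,2,4], [0,4,9], [1,3,6], [1,3,8], [1,6,8], [2,3,6], [2,3,7], [2,4,5], [2,4,7], [2,5,6], [3,6,8], [3,7,8], [4,5,8], [4,5,9], [4,7,8], [4,7,9], [5,6,8]
  3-simplices (1): [1,3,6,8]

Hence C_0 ≅ Z^10, C_1 ≅ Z^24, C_2 ≅ Z^17, C_3 ≅ Z^1.

The boundary map ∂_1: C_1 → C_0 maps an edge to its endpoints' difference, ∂[p,q] = q − p.
This gives a 10×24 integer matrix of rank 9; reducing to Smith normal form yields diagonal entries (1,1,1,1,1,1,1,1,1).

The boundary map ∂_2: C_2 → C_1 acts by ∂[p,q,r] = [q,r] − [p,r] + [p,q]. For instance
  ∂[1,6,8] = [6,8] − [1,8] + [1,6],
  ∂[3,7,8] = [7,8] − [3,8] + [3,7].
The resulting 24×17 matrix has rank 15, and its Smith normal form has invariant factors (1,1,1,1,1,1,1,1,1,1,1,1,1,1,1).

Boundary ∂_3: C_3 → C_2 sends each 3-simplex σ to the alternating sum Σ_i (−1)^i (σ with its i-th vertex removed). For instance
  ∂[1,3,6,8] = [3,6,8] − [1,6,8] + [1,3,8] − [1,3,6].
The 17×1 boundary matrix has rank 1 and Smith normal form diag(1).

From H_k ≅ ker(∂_k) / im(∂_{k+1}) we obtain:

  H_0: rank C_0 − rank ∂_1 = 10 − 9 = 1, and the invariant factors of ∂_1 are all 1, so H_0 ≅ Z.
  H_1: rank ker ∂_1 − rank ∂_2 = (24 − 9) − 15 = 0, and the invariant factors of ∂_2 are all 1, so H_1 ≅ 0.
  H_2: rank ker ∂_2 − rank ∂_3 = (17 − 15) − 1 = 1, and the invariant factors of ∂_3 are all 1, so H_2 ≅ Z.
  H_3: rank ker ∂_3 − rank ∂_4 = (1 − 1) − 0 = 0, and there is no ∂_4, so H_3 ≅ 0.

As a check, the Euler characteristic is 10 − 24 + 17 − 1 = 2, which agrees with 1 − 0 + 1 − 0 = 2.

Hence the Betti numbers are b_0 = 1, b_1 = 0, b_2 = 1, b_3 = 0.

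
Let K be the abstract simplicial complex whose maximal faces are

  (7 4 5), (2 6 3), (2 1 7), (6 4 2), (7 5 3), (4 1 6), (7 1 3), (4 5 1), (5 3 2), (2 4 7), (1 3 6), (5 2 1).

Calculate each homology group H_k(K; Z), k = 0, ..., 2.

Order the vertices as 1 < 2 < 3 < 4 < 5 < 6 < 7. Listing each simplex with vertices in this order, K has dimension 2 with simplices:

  0-simplices (7): [1], [2], [3], [4], [5], [6], [7]
  1-simplices (18): [1,2], [1,3], [1,4], [1,5], [1,6], [1,7], [2,3], [2,4], [2,5], [2,6], [2,7], [3,5], [3,6], [3,7], [4,5], [4,6], [4,7], [5,7]
  2-simplices (12): [1,2,5], [1,2,7], [1,3,6], [1,3,7], [1,4,5], [1,4,6], [2,3,5], [2,3,6], [2,4,6], [2,4,7], [3,5,7], [4,5,7]

Hence C_0 ≅ Z^7, C_1 ≅ Z^18, C_2 ≅ Z^12.

The boundary map ∂_1: C_1 → C_0 is given by ∂[p,q] = [q] − [p]. For instance
  ∂[2,3] = [3] − [2].
This gives a 7×18 integer matrix of rank 6; reducing to Smith normal form yields diagonal entries (1,1,1,1,1,1).

Boundary ∂_2: C_2 → C_1 maps a triangle to the signed sum of its edges. For instance
  ∂[2,3,6] = [3,6] − [2,6] + [2,3],
  ∂[1,2,5] = [2,5] − [1,5] + [1,2].
This gives a 18×12 integer matrix of rank 12; reducing to Smith normal form yields diagonal entries (1,1,1,1,1,1,1,1,1,1,1,2).

From H_k ≅ ker(∂_k) / im(∂_{k+1}) we obtain:

  H_0: rank C_0 − rank ∂_1 = 7 − 6 = 1, and the invariant factors of ∂_1 are all 1, so H_0 ≅ Z.
  H_1: rank ker ∂_1 − rank ∂_2 = (18 − 6) − 12 = 0, and ∂_2 has invariant factor 2 > 1, so H_1 ≅ Z/2.
  H_2: rank ker ∂_2 − rank ∂_3 = (12 − 12) − 0 = 0, and there is no ∂_3, so H_2 ≅ 0.

H_0 = Z,  H_1 = Z/2,  H_2 = 0.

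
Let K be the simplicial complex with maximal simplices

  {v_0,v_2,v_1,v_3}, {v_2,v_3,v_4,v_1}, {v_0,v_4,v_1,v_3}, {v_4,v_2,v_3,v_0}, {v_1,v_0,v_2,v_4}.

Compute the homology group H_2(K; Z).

H_2 ≅ 0.

Fix the vertex order v_0 < v_1 < v_2 < v_3 < v_4 and write every simplex with vertices in increasing order. Then dim K = 3 and the simplices of K are:

  0-simplices (5): [v_0], [v_1], [v_2], [v_3], [v_4]
  1-simplices (10): [v_0,v_1], [v_0,v_2], [v_0,v_3], [v_0,v_4], [v_1,v_2], [v_1,v_3], [v_1,v_4], [v_2,v_3], [v_2,v_4], [v_3,v_4]
  2-simplices (10): [v_0,v_1,v_2], [v_0,v_1,v_3], [v_0,v_1,v_4], [v_0,v_2,v_3], [v_0,v_2,v_4], [v_0,v_3,v_4], [v_1,v_2,v_3], [v_1,v_2,v_4], [v_1,v_3,v_4], [v_2,v_3,v_4]
  3-simplices (5): [v_0,v_1,v_2,v_3], [v_0,v_1,v_2,v_4], [v_0,v_1,v_3,v_4], [v_0,v_2,v_3,v_4], [v_1,v_2,v_3,v_4]

so the chain groups are C_0 ≅ Z^5, C_1 ≅ Z^10, C_2 ≅ Z^10, C_3 ≅ Z^5.

∂_1: C_1 → C_0 maps an edge to its endpoints' difference, ∂[p,q] = q − p. For instance
  ∂[v_0,v_3] = [v_3] − [v_0].
As a 5×10 matrix over Z this has rank 4, with invariant factors (1,1,1,1).

∂_2: C_2 → C_1 acts by ∂[p,q,r] = [q,r] − [p,r] + [p,q]. For instance
  ∂[v_1,v_2,v_4] = [v_2,v_4] − [v_1,v_4] + [v_1,v_2],
  ∂[v_1,v_3,v_4] = [v_3,v_4] − [v_1,v_4] + [v_1,v_3].
This gives a 10×10 integer matrix of rank 6; reducing to Smith normal form yields diagonal entries (1,1,1,1,1,1).

∂_3: C_3 → C_2 sends each 3-simplex σ to the alternating sum Σ_i (−1)^i (σ with its i-th vertex removed). For instance
  ∂[v_0,v_1,v_3,v_4] = [v_1,v_3,v_4] − [v_0,v_3,v_4] + [v_0,v_1,v_4] − [v_0,v_1,v_3],
  ∂[v_0,v_1,v_2,v_3] = [v_1,v_2,v_3] − [v_0,v_2,v_3] + [v_0,v_1,v_3] − [v_0,v_1,v_2].
The 10×5 boundary matrix has rank 4 and Smith normal form diag(1,1,1,1).

From H_k ≅ ker(∂_k) / im(∂_{k+1}) we obtain:

  H_2: rank ker ∂_2 − rank ∂_3 = (10 − 6) − 4 = 0, and the invariant factors of ∂_3 are all 1, so H_2 ≅ 0.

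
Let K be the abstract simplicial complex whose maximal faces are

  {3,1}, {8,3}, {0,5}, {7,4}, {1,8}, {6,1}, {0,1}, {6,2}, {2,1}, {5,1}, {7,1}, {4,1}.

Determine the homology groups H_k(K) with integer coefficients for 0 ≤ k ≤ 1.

H_0 = Z,  H_1 = Z^4.

Order the vertices as 0 < 1 < 2 < 3 < 4 < 5 < 6 < 7 < 8. Listing each simplex with vertices in this order, K has dimension 1 with simplices:

  0-simplices (9): [0], [1], [2], [3], [4], [5], [6], [7], [8]
  1-simplices (12): [0,1], [0,5], [1,2], [1,3], [1,4], [1,5], [1,6], [1,7], [1,8], [2,6], [3,8], [4,7]

giving chain groups C_0 ≅ Z^9, C_1 ≅ Z^12.

∂_1: C_1 → C_0 maps an edge to its endpoints' difference, ∂[p,q] = q − p.
The 9×12 boundary matrix has rank 8 and Smith normal form diag(1,1,1,1,1,1,1,1).

Now H_k = ker ∂_k / im ∂_{k+1}, so:

  H_0: rank C_0 − rank ∂_1 = 9 − 8 = 1, and the invariant factors of ∂_1 are all 1, so H_0 = Z.
  H_1: rank ker ∂_1 − rank ∂_2 = (12 − 8) − 0 = 4, and there is no ∂_2, so H_1 = Z^4.

As a check, the Euler characteristic is 9 − 12 = -3, which agrees with 1 − 4 = -3.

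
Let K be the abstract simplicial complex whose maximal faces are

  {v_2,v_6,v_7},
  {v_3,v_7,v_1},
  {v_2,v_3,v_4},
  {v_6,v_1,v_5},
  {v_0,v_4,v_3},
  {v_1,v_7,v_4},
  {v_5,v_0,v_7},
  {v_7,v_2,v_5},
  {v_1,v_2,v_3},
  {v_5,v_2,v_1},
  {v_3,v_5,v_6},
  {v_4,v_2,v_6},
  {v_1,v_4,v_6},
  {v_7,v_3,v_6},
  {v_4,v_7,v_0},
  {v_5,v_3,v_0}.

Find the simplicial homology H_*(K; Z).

H_0 = Z,  H_1 = Z^2,  H_2 = Z.

Fix the vertex order v_0 < v_1 < v_2 < v_3 < v_4 < v_5 < v_6 < v_7 and write every simplex with vertices in increasing order. Then dim K = 2 and the simplices of K are:

  0-simplices (8): [v_0], [v_1], [v_2], [v_3], [v_4], [v_5], [v_6], [v_7]
  1-simplices (24): (24 of them)
  2-simplices (16): (16 of them)

giving chain groups C_0 ≅ Z^8, C_1 ≅ Z^24, C_2 ≅ Z^16.

∂_1: C_1 → C_0 sends each edge [p,q] (with p < q) to q − p. For instance
  ∂[v_3,v_6] = [v_6] − [v_3].
The 8×24 boundary matrix has rank 7 and Smith normal form diag(1,1,1,1,1,1,1).

The boundary map ∂_2: C_2 → C_1 acts by ∂[p,q,r] = [q,r] − [p,r] + [p,q]. For instance
  ∂[v_2,v_3,v_4] = [v_3,v_4] − [v_2,v_4] + [v_2,v_3],
  ∂[v_1,v_4,v_6] = [v_4,v_6] − [v_1,v_6] + [v_1,v_4].
The resulting 24×16 matrix has rank 15, and its Smith normal form has invariant factors (1,1,1,1,1,1,1,1,1,1,1,1,1,1,1).

Now H_k = ker ∂_k / im ∂_{k+1}, so:

  H_0: rank C_0 − rank ∂_1 = 8 − 7 = 1, and the invariant factors of ∂_1 are all 1, so H_0 = Z.
  H_1: rank ker ∂_1 − rank ∂_2 = (24 − 7) − 15 = 2, and the invariant factors of ∂_2 are all 1, so H_1 = Z^2.
  H_2: rank ker ∂_2 − rank ∂_3 = (16 − 15) − 0 = 1, and there is no ∂_3, so H_2 = Z.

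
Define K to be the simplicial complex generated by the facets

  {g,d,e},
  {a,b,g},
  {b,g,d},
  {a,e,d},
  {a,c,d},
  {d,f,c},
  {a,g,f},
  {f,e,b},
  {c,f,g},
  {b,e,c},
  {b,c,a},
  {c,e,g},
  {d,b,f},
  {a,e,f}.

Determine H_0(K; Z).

K has 7 vertices, 21 edges, 14 triangles.
rank ∂_0 = 0, rank ∂_1 = 6 ⇒ b_0 = 7 − 0 − 6 = 1; all invariant factors of ∂_1 are 1 so no torsion. So H_0 ≅ Z.

H_0 = Z.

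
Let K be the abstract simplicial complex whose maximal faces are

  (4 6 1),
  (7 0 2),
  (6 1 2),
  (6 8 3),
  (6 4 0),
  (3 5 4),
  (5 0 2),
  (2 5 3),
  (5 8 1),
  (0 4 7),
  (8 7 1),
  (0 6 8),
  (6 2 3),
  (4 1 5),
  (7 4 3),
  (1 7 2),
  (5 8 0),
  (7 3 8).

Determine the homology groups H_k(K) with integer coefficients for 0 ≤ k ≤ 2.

H_0 ≅ Z,  H_1 ≅ Z^2,  H_2 ≅ Z.

We work with the vertex ordering 0 < 1 < 2 < 3 < 4 < 5 < 6 < 7 < 8. The simplices of K, each written with vertices in increasing order, are:

  0-simplices (9): [0], [1], [2], [3], [4], [5], [6], [7], [8]
  1-simplices (27): (27 of them)
  2-simplices (18): [0,2,5], [0,2,7], [0,4,6], [0,4,7], [0,5,8], [0,6,8], [1,2,6], [1,2,7], [1,4,5], [1,4,6], [1,5,8], [1,7,8], [2,3,5], [2,3,6], [3,4,5], [3,4,7], [3,6,8], [3,7,8]

so the chain groups are C_0 ≅ Z^9, C_1 ≅ Z^27, C_2 ≅ Z^18.

∂_1: C_1 → C_0 maps an edge to its endpoints' difference, ∂[p,q] = q − p.
The resulting 9×27 matrix has rank 8, and its Smith normal form has invariant factors (1,1,1,1,1,1,1,1).

∂_2: C_2 → C_1 sends each 2-simplex [p,q,r] to [q,r] − [p,r] + [p,q]. For instance
  ∂[3,4,5] = [4,5] − [3,5] + [3,4],
  ∂[1,2,7] = [2,7] − [1,7] + [1,2].
As a 27×18 matrix over Z this has rank 17, with invariant factors (1,1,1,1,1,1,1,1,1,1,1,1,1,1,1,1,1).

Computing H_k = (kernel of ∂_k) / (image of ∂_{k+1}):

  H_0: rank C_0 − rank ∂_1 = 9 − 8 = 1, and the invariant factors of ∂_1 are all 1, so H_0 ≅ Z.
  H_1: rank ker ∂_1 − rank ∂_2 = (27 − 8) − 17 = 2, and the invariant factors of ∂_2 are all 1, so H_1 ≅ Z^2.
  H_2: rank ker ∂_2 − rank ∂_3 = (18 − 17) − 0 = 1, and there is no ∂_3, so H_2 ≅ Z.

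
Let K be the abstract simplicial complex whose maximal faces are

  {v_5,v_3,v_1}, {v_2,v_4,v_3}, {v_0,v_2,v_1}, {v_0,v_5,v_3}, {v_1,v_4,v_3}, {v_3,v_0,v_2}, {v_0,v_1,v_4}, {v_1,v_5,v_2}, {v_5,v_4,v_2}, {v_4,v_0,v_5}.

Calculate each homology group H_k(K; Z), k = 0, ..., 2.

H_0 ≅ Z,  H_1 ≅ Z/2,  H_2 = 0.

Fix the vertex order v_0 < v_1 < v_2 < v_3 < v_4 < v_5 and write every simplex with vertices in increasing order. Then dim K = 2 and the simplices of K are:

  0-simplices (6): [v_0], [v_1], [v_2], [v_3], [v_4], [v_5]
  1-simplices (15): (15 of them)
  2-simplices (10): [v_0,v_1,v_2], [v_0,v_1,v_4], [v_0,v_2,v_3], [v_0,v_3,v_5], [v_0,v_4,v_5], [v_1,v_2,v_5], [v_1,v_3,v_4], [v_1,v_3,v_5], [v_2,v_3,v_4], [v_2,v_4,v_5]

so the chain groups are C_0 ≅ Z^6, C_1 ≅ Z^15, C_2 ≅ Z^10.

The boundary map ∂_1: C_1 → C_0 maps an edge to its endpoints' difference, ∂[p,q] = q − p. For instance
  ∂[v_0,v_4] = [v_4] − [v_0].
As a 6×15 matrix over Z this has rank 5, with invariant factors (1,1,1,1,1).

∂_2: C_2 → C_1 acts by ∂[p,q,r] = [q,r] − [p,r] + [p,q]. For instance
  ∂[v_0,v_1,v_2] = [v_1,v_2] − [v_0,v_2] + [v_0,v_1],
  ∂[v_0,v_1,v_4] = [v_1,v_4] − [v_0,v_4] + [v_0,v_1].
The 15×10 boundary matrix has rank 10 and Smith normal form diag(1,1,1,1,1,1,1,1,1,2).

Reading off H_k = ker ∂_k / im ∂_{k+1}:

  H_0: rank C_0 − rank ∂_1 = 6 − 5 = 1, and the invariant factors of ∂_1 are all 1, so H_0 = Z.
  H_1: rank ker ∂_1 − rank ∂_2 = (15 − 5) − 10 = 0, and ∂_2 has invariant factor 2 > 1, so H_1 = Z/2.
  H_2: rank ker ∂_2 − rank ∂_3 = (10 − 10) − 0 = 0, and there is no ∂_3, so H_2 = 0.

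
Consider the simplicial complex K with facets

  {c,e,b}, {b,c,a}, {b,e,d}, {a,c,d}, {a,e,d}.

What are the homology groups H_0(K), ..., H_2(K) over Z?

H_0 ≅ Z,  H_1 ≅ Z,  H_2 = 0.

Order the vertices as a < b < c < d < e. Listing each simplex with vertices in this order, K has dimension 2 with simplices:

  0-simplices (5): a, b, c, d, e
  1-simplices (10): ab, ac, ad, ae, bc, bd, be, cd, ce, de
  2-simplices (5): abc, acd, ade, bce, bde

Hence C_0 ≅ Z^5, C_1 ≅ Z^10, C_2 ≅ Z^5.

Boundary ∂_1: C_1 → C_0 sends each edge [p,q] (with p < q) to q − p. For instance
  ∂bc = c − b.
This gives a 5×10 integer matrix of rank 4; reducing to Smith normal form yields diagonal entries (1,1,1,1).

Boundary ∂_2: C_2 → C_1 acts by ∂[p,q,r] = [q,r] − [p,r] + [p,q]. For instance
  ∂acd = cd − ad + ac,
  ∂bce = ce − be + bc.
The resulting 10×5 matrix has rank 5, and its Smith normal form has invariant factors (1,1,1,1,1).

Computing H_k = (kernel of ∂_k) / (image of ∂_{k+1}):

  H_0: rank C_0 − rank ∂_1 = 5 − 4 = 1, and the invariant factors of ∂_1 are all 1, so H_0 = Z.
  H_1: rank ker ∂_1 − rank ∂_2 = (10 − 4) − 5 = 1, and the invariant factors of ∂_2 are all 1, so H_1 = Z.
  H_2: rank ker ∂_2 − rank ∂_3 = (5 − 5) − 0 = 0, and there is no ∂_3, so H_2 = 0.

(K is a triangulation of the Möbius band.)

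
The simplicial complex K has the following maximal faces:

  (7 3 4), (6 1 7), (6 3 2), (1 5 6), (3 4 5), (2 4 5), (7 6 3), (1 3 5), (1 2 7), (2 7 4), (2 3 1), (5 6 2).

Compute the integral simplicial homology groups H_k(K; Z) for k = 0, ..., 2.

Order the vertices as 1 < 2 < 3 < 4 < 5 < 6 < 7. Listing each simplex with vertices in this order, K has dimension 2 with simplices:

  0-simplices (7): [1], [2], [3], [4], [5], [6], [7]
  1-simplices (18): [1,2], [1,3], [1,5], [1,6], [1,7], [2,3], [2,4], [2,5], [2,6], [2,7], [3,4], [3,5], [3,6], [3,7], [4,5], [4,7], [5,6], [6,7]
  2-simplices (12): [1,2,3], [1,2,7], [1,3,5], [1,5,6], [1,6,7], [2,3,6], [2,4,5], [2,4,7], [2,5,6], [3,4,5], [3,4,7], [3,6,7]

giving chain groups C_0 ≅ Z^7, C_1 ≅ Z^18, C_2 ≅ Z^12.

Boundary ∂_1: C_1 → C_0 maps an edge to its endpoints' difference, ∂[p,q] = q − p.
As a 7×18 matrix over Z this has rank 6, with invariant factors (1,1,1,1,1,1).

The boundary map ∂_2: C_2 → C_1 maps a triangle to the signed sum of its edges. For instance
  ∂[2,5,6] = [5,6] − [2,6] + [2,5],
  ∂[1,6,7] = [6,7] − [1,7] + [1,6].
The 18×12 boundary matrix has rank 12 and Smith normal form diag(1,1,1,1,1,1,1,1,1,1,1,2).

Reading off H_k = ker ∂_k / im ∂_{k+1}:

  H_0: rank C_0 − rank ∂_1 = 7 − 6 = 1, and the invariant factors of ∂_1 are all 1, so H_0 ≅ Z.
  H_1: rank ker ∂_1 − rank ∂_2 = (18 − 6) − 12 = 0, and ∂_2 has invariant factor 2 > 1, so H_1 ≅ Z/2.
  H_2: rank ker ∂_2 − rank ∂_3 = (12 − 12) − 0 = 0, and there is no ∂_3, so H_2 ≅ 0.

(K is a triangulation of the real projective plane RP^2.)

H_0 = Z,  H_1 = Z/2,  H_2 = 0.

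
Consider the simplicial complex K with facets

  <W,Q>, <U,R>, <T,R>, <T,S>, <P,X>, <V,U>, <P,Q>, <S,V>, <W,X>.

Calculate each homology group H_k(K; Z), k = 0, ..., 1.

Take the total order P < Q < R < S < T < U < V < W < X on the vertex set. Then K (dimension 1) consists of the simplices:

  0-simplices (9): P, Q, R, S, T, U, V, W, X
  1-simplices (9): PQ, PX, QW, RT, RU, ST, SV, UV, WX

giving chain groups C_0 ≅ Z^9, C_1 ≅ Z^9.

Boundary ∂_1: C_1 → C_0 sends each edge [p,q] (with p < q) to q − p.
As a 9×9 matrix over Z this has rank 7, with invariant factors (1,1,1,1,1,1,1).

Reading off H_k = ker ∂_k / im ∂_{k+1}:

  H_0: rank C_0 − rank ∂_1 = 9 − 7 = 2, and the invariant factors of ∂_1 are all 1, so H_0 = Z^2.
  H_1: rank ker ∂_1 − rank ∂_2 = (9 − 7) − 0 = 2, and there is no ∂_2, so H_1 = Z^2.

H_0 = Z^2,  H_1 = Z^2.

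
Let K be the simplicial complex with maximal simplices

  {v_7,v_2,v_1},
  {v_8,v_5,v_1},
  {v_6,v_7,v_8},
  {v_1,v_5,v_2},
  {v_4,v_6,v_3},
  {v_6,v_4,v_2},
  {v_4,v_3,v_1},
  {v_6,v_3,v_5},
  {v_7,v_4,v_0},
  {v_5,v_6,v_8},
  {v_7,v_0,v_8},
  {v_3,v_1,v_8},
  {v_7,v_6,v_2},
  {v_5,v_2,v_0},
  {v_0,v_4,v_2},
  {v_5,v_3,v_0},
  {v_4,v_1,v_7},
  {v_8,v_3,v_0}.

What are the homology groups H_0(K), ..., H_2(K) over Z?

Fix the vertex order v_0 < v_1 < v_2 < v_3 < v_4 < v_5 < v_6 < v_7 < v_8 and write every simplex with vertices in increasing order. Then dim K = 2 and the simplices of K are:

  0-simplices (9): [v_0], [v_1], [v_2], [v_3], [v_4], [v_5], [v_6], [v_7], [v_8]
  1-simplices (27): (27 of them)
  2-simplices (18): (18 of them)

giving chain groups C_0 ≅ Z^9, C_1 ≅ Z^27, C_2 ≅ Z^18.

Boundary ∂_1: C_1 → C_0 maps an edge to its endpoints' difference, ∂[p,q] = q − p.
The 9×27 boundary matrix has rank 8 and Smith normal form diag(1,1,1,1,1,1,1,1).

The boundary map ∂_2: C_2 → C_1 maps a triangle to the signed sum of its edges. For instance
  ∂[v_0,v_2,v_4] = [v_2,v_4] − [v_0,v_4] + [v_0,v_2],
  ∂[v_1,v_5,v_8] = [v_5,v_8] − [v_1,v_8] + [v_1,v_5].
As a 27×18 matrix over Z this has rank 18, with invariant factors (1,1,1,1,1,1,1,1,1,1,1,1,1,1,1,1,1,2).

Reading off H_k = ker ∂_k / im ∂_{k+1}:

  H_0: rank C_0 − rank ∂_1 = 9 − 8 = 1, and the invariant factors of ∂_1 are all 1, so H_0 ≅ Z.
  H_1: rank ker ∂_1 − rank ∂_2 = (27 − 8) − 18 = 1, and ∂_2 has invariant factor 2 > 1, so H_1 ≅ Z ⊕ Z/2Z.
  H_2: rank ker ∂_2 − rank ∂_3 = (18 − 18) − 0 = 0, and there is no ∂_3, so H_2 ≅ 0.

As a check, the Euler characteristic is 9 − 27 + 18 = 0, which agrees with 1 − 1 + 0 = 0.

H_0 ≅ Z,  H_1 ≅ Z ⊕ Z/2Z,  H_2 = 0.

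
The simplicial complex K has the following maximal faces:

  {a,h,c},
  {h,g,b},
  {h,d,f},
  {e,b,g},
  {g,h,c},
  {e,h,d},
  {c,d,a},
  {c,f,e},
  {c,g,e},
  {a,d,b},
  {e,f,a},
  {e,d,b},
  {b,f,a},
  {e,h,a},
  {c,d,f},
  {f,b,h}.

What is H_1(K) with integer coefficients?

Fix the vertex order a < b < c < d < e < f < g < h and write every simplex with vertices in increasing order. Then dim K = 2 and the simplices of K are:

  0-simplices (8): a, b, c, d, e, f, g, h
  1-simplices (24): ab, ac, ad, ae, af, ah, bd, be, bf, bg, bh, cd, ce, cf, cg, ch, de, df, dh, ef, eg, eh, fh, gh
  2-simplices (16): abd, abf, acd, ach, aef, aeh, bde, beg, bfh, bgh, cdf, cef, ceg, cgh, deh, dfh

giving chain groups C_0 ≅ Z^8, C_1 ≅ Z^24, C_2 ≅ Z^16.

Boundary ∂_1: C_1 → C_0 is given by ∂[p,q] = [q] − [p].
As a 8×24 matrix over Z this has rank 7, with invariant factors (1,1,1,1,1,1,1).

∂_2: C_2 → C_1 maps a triangle to the signed sum of its edges. For instance
  ∂aef = ef − af + ae,
  ∂abd = bd − ad + ab.
As a 24×16 matrix over Z this has rank 15, with invariant factors (1,1,1,1,1,1,1,1,1,1,1,1,1,1,1).

From H_k ≅ ker(∂_k) / im(∂_{k+1}) we obtain:

  H_1: rank ker ∂_1 − rank ∂_2 = (24 − 7) − 15 = 2, and the invariant factors of ∂_2 are all 1, so H_1 = Z^2.

H_1 ≅ Z^2.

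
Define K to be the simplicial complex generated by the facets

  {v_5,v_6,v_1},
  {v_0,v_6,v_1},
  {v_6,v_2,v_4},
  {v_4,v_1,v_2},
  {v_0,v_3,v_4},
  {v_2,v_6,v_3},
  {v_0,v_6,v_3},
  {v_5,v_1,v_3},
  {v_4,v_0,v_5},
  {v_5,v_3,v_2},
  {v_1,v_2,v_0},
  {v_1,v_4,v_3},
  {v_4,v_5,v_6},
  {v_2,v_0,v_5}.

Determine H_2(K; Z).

K has 7 vertices, 21 edges, 14 triangles.
rank ∂_2 = 13, rank ∂_3 = 0 ⇒ b_2 = 14 − 13 − 0 = 1. So H_2 ≅ Z.

H_2 ≅ Z.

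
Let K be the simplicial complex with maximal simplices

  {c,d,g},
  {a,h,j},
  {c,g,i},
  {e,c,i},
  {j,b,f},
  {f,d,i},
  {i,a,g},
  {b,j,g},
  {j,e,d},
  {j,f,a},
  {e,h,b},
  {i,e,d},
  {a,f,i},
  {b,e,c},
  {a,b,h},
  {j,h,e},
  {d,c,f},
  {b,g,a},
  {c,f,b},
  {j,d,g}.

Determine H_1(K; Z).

H_1 ≅ Z ⊕ Z/2Z.

Order the vertices as a < b < c < d < e < f < g < h < i < j. Listing each simplex with vertices in this order, K has dimension 2 with simplices:

  0-simplices (10): a, b, c, d, e, f, g, h, i, j
  1-simplices (30): ab, af, ag, ah, ai, aj, bc, be, bf, bg, bh, bj, cd, ce, cf, cg, ci, de, df, dg, di, dj, eh, ei, ej, fi, fj, gi, gj, hj
  2-simplices (20): abg, abh, afi, afj, agi, ahj, bce, bcf, beh, bfj, bgj, cdf, cdg, cei, cgi, dei, dej, dfi, dgj, ehj

giving chain groups C_0 ≅ Z^10, C_1 ≅ Z^30, C_2 ≅ Z^20.

∂_1: C_1 → C_0 is given by ∂[p,q] = [q] − [p].
As a 10×30 matrix over Z this has rank 9, with invariant factors (1,1,1,1,1,1,1,1,1).

The boundary map ∂_2: C_2 → C_1 acts by ∂[p,q,r] = [q,r] − [p,r] + [p,q]. For instance
  ∂afj = fj − aj + af,
  ∂bgj = gj − bj + bg.
The resulting 30×20 matrix has rank 20, and its Smith normal form has invariant factors (1,1,1,1,1,1,1,1,1,1,1,1,1,1,1,1,1,1,1,2).

Now H_k = ker ∂_k / im ∂_{k+1}, so:

  H_1: rank ker ∂_1 − rank ∂_2 = (30 − 9) − 20 = 1, and ∂_2 has invariant factor 2 > 1, so H_1 = Z ⊕ Z/2Z.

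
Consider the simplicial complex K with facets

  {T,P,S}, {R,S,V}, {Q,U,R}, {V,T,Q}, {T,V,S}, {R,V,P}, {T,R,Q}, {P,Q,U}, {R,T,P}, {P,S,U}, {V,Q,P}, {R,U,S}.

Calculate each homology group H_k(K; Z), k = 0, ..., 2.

H_0 = Z,  H_1 = Z/2,  H_2 = 0.

Take the total order P < Q < R < S < T < U < V on the vertex set. Then K (dimension 2) consists of the simplices:

  0-simplices (7): P, Q, R, S, T, U, V
  1-simplices (18): PQ, PR, PS, PT, PU, PV, QR, QT, QU, QV, RS, RT, RU, RV, ST, SU, SV, TV
  2-simplices (12): PQU, PQV, PRT, PRV, PST, PSU, QRT, QRU, QTV, RSU, RSV, STV

Hence C_0 ≅ Z^7, C_1 ≅ Z^18, C_2 ≅ Z^12.

Boundary ∂_1: C_1 → C_0 is given by ∂[p,q] = [q] − [p]. For instance
  ∂RV = V − R.
The 7×18 boundary matrix has rank 6 and Smith normal form diag(1,1,1,1,1,1).

∂_2: C_2 → C_1 acts by ∂[p,q,r] = [q,r] − [p,r] + [p,q]. For instance
  ∂RSV = SV − RV + RS,
  ∂PRV = RV − PV + PR.
This gives a 18×12 integer matrix of rank 12; reducing to Smith normal form yields diagonal entries (1,1,1,1,1,1,1,1,1,1,1,2).

Now H_k = ker ∂_k / im ∂_{k+1}, so:

  H_0: rank C_0 − rank ∂_1 = 7 − 6 = 1, and the invariant factors of ∂_1 are all 1, so H_0 = Z.
  H_1: rank ker ∂_1 − rank ∂_2 = (18 − 6) − 12 = 0, and ∂_2 has invariant factor 2 > 1, so H_1 = Z/2.
  H_2: rank ker ∂_2 − rank ∂_3 = (12 − 12) − 0 = 0, and there is no ∂_3, so H_2 = 0.

As a check, the Euler characteristic is 7 − 18 + 12 = 1, which agrees with 1 − 0 + 0 = 1.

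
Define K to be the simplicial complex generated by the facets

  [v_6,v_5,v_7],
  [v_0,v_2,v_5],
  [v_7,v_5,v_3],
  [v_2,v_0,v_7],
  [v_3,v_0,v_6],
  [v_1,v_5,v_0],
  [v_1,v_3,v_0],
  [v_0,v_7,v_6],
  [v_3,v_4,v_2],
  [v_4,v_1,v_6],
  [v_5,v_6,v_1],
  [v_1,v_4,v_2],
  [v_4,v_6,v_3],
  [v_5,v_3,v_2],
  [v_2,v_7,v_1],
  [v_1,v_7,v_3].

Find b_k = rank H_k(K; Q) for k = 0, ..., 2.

b_0 = 1, b_1 = 2, b_2 = 1.

Fix the vertex order v_0 < v_1 < v_2 < v_3 < v_4 < v_5 < v_6 < v_7 and write every simplex with vertices in increasing order. Then dim K = 2 and the simplices of K are:

  0-simplices (8): [v_0], [v_1], [v_2], [v_3], [v_4], [v_5], [v_6], [v_7]
  1-simplices (24): (24 of them)
  2-simplices (16): (16 of them)

so the chain groups are C_0 ≅ Z^8, C_1 ≅ Z^24, C_2 ≅ Z^16.

Boundary ∂_1: C_1 → C_0 is given by ∂[p,q] = [q] − [p]. For instance
  ∂[v_1,v_2] = [v_2] − [v_1].
This gives a 8×24 integer matrix of rank 7; reducing to Smith normal form yields diagonal entries (1,1,1,1,1,1,1).

∂_2: C_2 → C_1 acts by ∂[p,q,r] = [q,r] − [p,r] + [p,q]. For instance
  ∂[v_0,v_1,v_3] = [v_1,v_3] − [v_0,v_3] + [v_0,v_1],
  ∂[v_3,v_4,v_6] = [v_4,v_6] − [v_3,v_6] + [v_3,v_4].
As a 24×16 matrix over Z this has rank 15, with invariant factors (1,1,1,1,1,1,1,1,1,1,1,1,1,1,1).

Now H_k = ker ∂_k / im ∂_{k+1}, so:

  H_0: rank C_0 − rank ∂_1 = 8 − 7 = 1, and the invariant factors of ∂_1 are all 1, so H_0 = Z.
  H_1: rank ker ∂_1 − rank ∂_2 = (24 − 7) − 15 = 2, and the invariant factors of ∂_2 are all 1, so H_1 = Z^2.
  H_2: rank ker ∂_2 − rank ∂_3 = (16 − 15) − 0 = 1, and there is no ∂_3, so H_2 = Z.

(K is a triangulation of the torus T^2.)

Hence the Betti numbers are b_0 = 1, b_1 = 2, b_2 = 1.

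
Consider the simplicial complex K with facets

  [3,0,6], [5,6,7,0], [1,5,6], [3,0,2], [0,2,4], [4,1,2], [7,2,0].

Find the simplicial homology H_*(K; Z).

H_0 = Z,  H_1 = Z,  H_2 = 0,  H_3 = 0.

Fix the vertex order 0 < 1 < 2 < 3 < 4 < 5 < 6 < 7 and write every simplex with vertices in increasing order. Then dim K = 3 and the simplices of K are:

  0-simplices (8): [0], [1], [2], [3], [4], [5], [6], [7]
  1-simplices (17): [0,2], [0,3], [0,4], [0,5], [0,6], [0,7], [1,2], [1,4], [1,5], [1,6], [2,3], [2,4], [2,7], [3,6], [5,6], [5,7], [6,7]
  2-simplices (10): [0,2,3], [0,2,4], [0,2,7], [0,3,6], [0,5,6], [0,5,7], [0,6,7], [1,2,4], [1,5,6], [5,6,7]
  3-simplices (1): [0,5,6,7]

so the chain groups are C_0 ≅ Z^8, C_1 ≅ Z^17, C_2 ≅ Z^10, C_3 ≅ Z^1.

Boundary ∂_1: C_1 → C_0 sends each edge [p,q] (with p < q) to q − p. For instance
  ∂[0,3] = [3] − [0].
As a 8×17 matrix over Z this has rank 7, with invariant factors (1,1,1,1,1,1,1).

∂_2: C_2 → C_1 sends each 2-simplex [p,q,r] to [q,r] − [p,r] + [p,q]. For instance
  ∂[0,2,3] = [2,3] − [0,3] + [0,2],
  ∂[5,6,7] = [6,7] − [5,7] + [5,6].
The 17×10 boundary matrix has rank 9 and Smith normal form diag(1,1,1,1,1,1,1,1,1).

Boundary ∂_3: C_3 → C_2 sends each 3-simplex σ to the alternating sum Σ_i (−1)^i (σ with its i-th vertex removed). For instance
  ∂[0,5,6,7] = [5,6,7] − [0,6,7] + [0,5,7] − [0,5,6].
As a 10×1 matrix over Z this has rank 1, with invariant factors (1).

Reading off H_k = ker ∂_k / im ∂_{k+1}:

  H_0: rank C_0 − rank ∂_1 = 8 − 7 = 1, and the invariant factors of ∂_1 are all 1, so H_0 ≅ Z.
  H_1: rank ker ∂_1 − rank ∂_2 = (17 − 7) − 9 = 1, and the invariant factors of ∂_2 are all 1, so H_1 ≅ Z.
  H_2: rank ker ∂_2 − rank ∂_3 = (10 − 9) − 1 = 0, and the invariant factors of ∂_3 are all 1, so H_2 ≅ 0.
  H_3: rank ker ∂_3 − rank ∂_4 = (1 − 1) − 0 = 0, and there is no ∂_4, so H_3 ≅ 0.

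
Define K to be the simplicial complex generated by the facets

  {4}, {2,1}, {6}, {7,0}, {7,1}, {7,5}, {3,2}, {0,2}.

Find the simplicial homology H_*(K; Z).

We work with the vertex ordering 0 < 1 < 2 < 3 < 4 < 5 < 6 < 7. The simplices of K, each written with vertices in increasing order, are:

  0-simplices (8): [0], [1], [2], [3], [4], [5], [6], [7]
  1-simplices (6): [0,2], [0,7], [1,2], [1,7], [2,3], [5,7]

so the chain groups are C_0 ≅ Z^8, C_1 ≅ Z^6.

Boundary ∂_1: C_1 → C_0 maps an edge to its endpoints' difference, ∂[p,q] = q − p.
The 8×6 boundary matrix has rank 5 and Smith normal form diag(1,1,1,1,1).

Reading off H_k = ker ∂_k / im ∂_{k+1}:

  H_0: rank C_0 − rank ∂_1 = 8 − 5 = 3, and the invariant factors of ∂_1 are all 1, so H_0 = Z^3.
  H_1: rank ker ∂_1 − rank ∂_2 = (6 − 5) − 0 = 1, and there is no ∂_2, so H_1 = Z.

As a check, the Euler characteristic is 8 − 6 = 2, which agrees with 3 − 1 = 2.

H_0 = Z^3,  H_1 = Z.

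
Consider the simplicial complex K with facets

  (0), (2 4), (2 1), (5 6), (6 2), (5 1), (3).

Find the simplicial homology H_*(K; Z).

Take the total order 0 < 1 < 2 < 3 < 4 < 5 < 6 on the vertex set. Then K (dimension 1) consists of the simplices:

  0-simplices (7): [0], [1], [2], [3], [4], [5], [6]
  1-simplices (5): [1,2], [1,5], [2,4], [2,6], [5,6]

so the chain groups are C_0 ≅ Z^7, C_1 ≅ Z^5.

∂_1: C_1 → C_0 is given by ∂[p,q] = [q] − [p].
As a 7×5 matrix over Z this has rank 4, with invariant factors (1,1,1,1).

Now H_k = ker ∂_k / im ∂_{k+1}, so:

  H_0: rank C_0 − rank ∂_1 = 7 − 4 = 3, and the invariant factors of ∂_1 are all 1, so H_0 ≅ Z^3.
  H_1: rank ker ∂_1 − rank ∂_2 = (5 − 4) − 0 = 1, and there is no ∂_2, so H_1 ≅ Z.

As a check, the Euler characteristic is 7 − 5 = 2, which agrees with 3 − 1 = 2.

H_0 ≅ Z^3,  H_1 ≅ Z.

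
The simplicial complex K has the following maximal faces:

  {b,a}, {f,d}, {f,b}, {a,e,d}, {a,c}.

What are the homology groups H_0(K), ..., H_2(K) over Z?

H_0 = Z,  H_1 = Z,  H_2 = 0.

K has 6 vertices, 7 edges, 1 triangle.
rank ∂_0 = 0, rank ∂_1 = 5 ⇒ b_0 = 6 − 0 − 5 = 1; all invariant factors of ∂_1 are 1 so no torsion. So H_0 = Z.
rank ∂_1 = 5, rank ∂_2 = 1 ⇒ b_1 = 7 − 5 − 1 = 1; all invariant factors of ∂_2 are 1 so no torsion. So H_1 = Z.
rank ∂_2 = 1, rank ∂_3 = 0 ⇒ b_2 = 1 − 1 − 0 = 0. So H_2 = 0.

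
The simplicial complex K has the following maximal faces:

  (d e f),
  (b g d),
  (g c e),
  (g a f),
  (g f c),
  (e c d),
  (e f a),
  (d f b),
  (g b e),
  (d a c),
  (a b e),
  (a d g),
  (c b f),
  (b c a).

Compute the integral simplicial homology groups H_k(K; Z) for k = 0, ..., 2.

Fix the vertex order a < b < c < d < e < f < g and write every simplex with vertices in increasing order. Then dim K = 2 and the simplices of K are:

  0-simplices (7): a, b, c, d, e, f, g
  1-simplices (21): ab, ac, ad, ae, af, ag, bc, bd, be, bf, bg, cd, ce, cf, cg, de, df, dg, ef, eg, fg
  2-simplices (14): abc, abe, acd, adg, aef, afg, bcf, bdf, bdg, beg, cde, ceg, cfg, def

giving chain groups C_0 ≅ Z^7, C_1 ≅ Z^21, C_2 ≅ Z^14.

The boundary map ∂_1: C_1 → C_0 maps an edge to its endpoints' difference, ∂[p,q] = q − p. For instance
  ∂cd = d − c.
As a 7×21 matrix over Z this has rank 6, with invariant factors (1,1,1,1,1,1).

The boundary map ∂_2: C_2 → C_1 acts by ∂[p,q,r] = [q,r] − [p,r] + [p,q]. For instance
  ∂afg = fg − ag + af,
  ∂adg = dg − ag + ad.
As a 21×14 matrix over Z this has rank 13, with invariant factors (1,1,1,1,1,1,1,1,1,1,1,1,1).

Now H_k = ker ∂_k / im ∂_{k+1}, so:

  H_0: rank C_0 − rank ∂_1 = 7 − 6 = 1, and the invariant factors of ∂_1 are all 1, so H_0 ≅ Z.
  H_1: rank ker ∂_1 − rank ∂_2 = (21 − 6) − 13 = 2, and the invariant factors of ∂_2 are all 1, so H_1 ≅ Z^2.
  H_2: rank ker ∂_2 − rank ∂_3 = (14 − 13) − 0 = 1, and there is no ∂_3, so H_2 ≅ Z.

As a check, the Euler characteristic is 7 − 21 + 14 = 0, which agrees with 1 − 2 + 1 = 0.
(K is a triangulation of the torus T^2.)

H_0 ≅ Z,  H_1 ≅ Z^2,  H_2 ≅ Z.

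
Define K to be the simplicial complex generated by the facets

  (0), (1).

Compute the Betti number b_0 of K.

K has 2 vertices.
rank ∂_0 = 0, rank ∂_1 = 0 ⇒ b_0 = 2 − 0 − 0 = 2. So H_0 ≅ Z^2.

b_0 = 2.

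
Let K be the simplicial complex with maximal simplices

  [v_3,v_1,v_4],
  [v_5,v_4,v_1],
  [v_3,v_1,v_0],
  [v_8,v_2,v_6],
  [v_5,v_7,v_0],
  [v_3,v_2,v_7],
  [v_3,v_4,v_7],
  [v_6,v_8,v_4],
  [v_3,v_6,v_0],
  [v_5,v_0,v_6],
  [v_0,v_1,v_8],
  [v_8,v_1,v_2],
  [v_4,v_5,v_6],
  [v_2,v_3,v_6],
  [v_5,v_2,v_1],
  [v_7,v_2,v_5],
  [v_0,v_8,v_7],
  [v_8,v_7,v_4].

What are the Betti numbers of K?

Fix the vertex order v_0 < v_1 < v_2 < v_3 < v_4 < v_5 < v_6 < v_7 < v_8 and write every simplex with vertices in increasing order. Then dim K = 2 and the simplices of K are:

  0-simplices (9): [v_0], [v_1], [v_2], [v_3], [v_4], [v_5], [v_6], [v_7], [v_8]
  1-simplices (27): (27 of them)
  2-simplices (18): (18 of them)

Hence C_0 ≅ Z^9, C_1 ≅ Z^27, C_2 ≅ Z^18.

∂_1: C_1 → C_0 maps an edge to its endpoints' difference, ∂[p,q] = q − p. For instance
  ∂[v_4,v_8] = [v_8] − [v_4].
As a 9×27 matrix over Z this has rank 8, with invariant factors (1,1,1,1,1,1,1,1).

The boundary map ∂_2: C_2 → C_1 maps a triangle to the signed sum of its edges. For instance
  ∂[v_0,v_1,v_3] = [v_1,v_3] − [v_0,v_3] + [v_0,v_1],
  ∂[v_0,v_1,v_8] = [v_1,v_8] − [v_0,v_8] + [v_0,v_1].
The resulting 27×18 matrix has rank 17, and its Smith normal form has invariant factors (1,1,1,1,1,1,1,1,1,1,1,1,1,1,1,1,1).

Reading off H_k = ker ∂_k / im ∂_{k+1}:

  H_0: rank C_0 − rank ∂_1 = 9 − 8 = 1, and the invariant factors of ∂_1 are all 1, so H_0 ≅ Z.
  H_1: rank ker ∂_1 − rank ∂_2 = (27 − 8) − 17 = 2, and the invariant factors of ∂_2 are all 1, so H_1 ≅ Z^2.
  H_2: rank ker ∂_2 − rank ∂_3 = (18 − 17) − 0 = 1, and there is no ∂_3, so H_2 ≅ Z.

As a check, the Euler characteristic is 9 − 27 + 18 = 0, which agrees with 1 − 2 + 1 = 0.

Hence the Betti numbers are b_0 = 1, b_1 = 2, b_2 = 1.

b_0 = 1, b_1 = 2, b_2 = 1.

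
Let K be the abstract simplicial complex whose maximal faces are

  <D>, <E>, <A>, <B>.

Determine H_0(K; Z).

H_0 = Z^4.

Fix the vertex order A < B < D < E and write every simplex with vertices in increasing order. Then dim K = 0 and the simplices of K are:

  0-simplices (4): A, B, D, E

giving chain groups C_0 ≅ Z^4.

Now H_k = ker ∂_k / im ∂_{k+1}, so:

  H_0: rank C_0 − rank ∂_1 = 4 − 0 = 4, and there is no ∂_1, so H_0 = Z^4.

(K is a triangulation of a set of 4 points.)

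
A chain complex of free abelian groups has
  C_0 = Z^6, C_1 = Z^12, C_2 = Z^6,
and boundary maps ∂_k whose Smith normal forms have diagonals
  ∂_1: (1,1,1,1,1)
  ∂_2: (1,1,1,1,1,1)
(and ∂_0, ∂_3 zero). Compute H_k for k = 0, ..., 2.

H_0 ≅ Z,  H_1 ≅ Z,  H_2 = 0.

H_0: b_0 = 6 − 0 − 5 = 1; torsion from ∂_1 factors > 1: none. So H_0 ≅ Z.
H_1: b_1 = 12 − 5 − 6 = 1; torsion from ∂_2 factors > 1: none. So H_1 ≅ Z.
H_2: b_2 = 6 − 6 − 0 = 0; torsion from ∂_3 factors > 1: none. So H_2 ≅ 0.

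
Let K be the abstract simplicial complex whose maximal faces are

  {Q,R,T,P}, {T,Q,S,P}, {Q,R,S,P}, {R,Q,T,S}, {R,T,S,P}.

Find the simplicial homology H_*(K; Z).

H_0 ≅ Z,  H_1 = 0,  H_2 = 0,  H_3 ≅ Z.

We work with the vertex ordering P < Q < R < S < T. The simplices of K, each written with vertices in increasing order, are:

  0-simplices (5): P, Q, R, S, T
  1-simplices (10): PQ, PR, PS, PT, QR, QS, QT, RS, RT, ST
  2-simplices (10): PQR, PQS, PQT, PRS, PRT, PST, QRS, QRT, QST, RST
  3-simplices (5): PQRS, PQRT, PQST, PRST, QRST

giving chain groups C_0 ≅ Z^5, C_1 ≅ Z^10, C_2 ≅ Z^10, C_3 ≅ Z^5.

∂_1: C_1 → C_0 sends each edge [p,q] (with p < q) to q − p.
This gives a 5×10 integer matrix of rank 4; reducing to Smith normal form yields diagonal entries (1,1,1,1).

The boundary map ∂_2: C_2 → C_1 maps a triangle to the signed sum of its edges. For instance
  ∂PRT = RT − PT + PR,
  ∂PQS = QS − PS + PQ.
The resulting 10×10 matrix has rank 6, and its Smith normal form has invariant factors (1,1,1,1,1,1).

∂_3: C_3 → C_2 sends each 3-simplex σ to the alternating sum Σ_i (−1)^i (σ with its i-th vertex removed). For instance
  ∂PQRT = QRT − PRT + PQT − PQR,
  ∂QRST = RST − QST + QRT − QRS.
As a 10×5 matrix over Z this has rank 4, with invariant factors (1,1,1,1).

Now H_k = ker ∂_k / im ∂_{k+1}, so:

  H_0: rank C_0 − rank ∂_1 = 5 − 4 = 1, and the invariant factors of ∂_1 are all 1, so H_0 ≅ Z.
  H_1: rank ker ∂_1 − rank ∂_2 = (10 − 4) − 6 = 0, and the invariant factors of ∂_2 are all 1, so H_1 ≅ 0.
  H_2: rank ker ∂_2 − rank ∂_3 = (10 − 6) − 4 = 0, and the invariant factors of ∂_3 are all 1, so H_2 ≅ 0.
  H_3: rank ker ∂_3 − rank ∂_4 = (5 − 4) − 0 = 1, and there is no ∂_4, so H_3 ≅ Z.

(K is a triangulation of the 3-sphere S^3.)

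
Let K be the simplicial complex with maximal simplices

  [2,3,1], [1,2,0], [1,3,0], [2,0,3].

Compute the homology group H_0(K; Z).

H_0 ≅ Z.

K has 4 vertices, 6 edges, 4 triangles.
rank ∂_0 = 0, rank ∂_1 = 3 ⇒ b_0 = 4 − 0 − 3 = 1; all invariant factors of ∂_1 are 1 so no torsion. So H_0 ≅ Z.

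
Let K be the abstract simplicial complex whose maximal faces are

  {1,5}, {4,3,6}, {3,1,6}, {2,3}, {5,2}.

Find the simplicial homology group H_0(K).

H_0 = Z.

Take the total order 1 < 2 < 3 < 4 < 5 < 6 on the vertex set. Then K (dimension 2) consists of the simplices:

  0-simplices (6): [1], [2], [3], [4], [5], [6]
  1-simplices (8): [1,3], [1,5], [1,6], [2,3], [2,5], [3,4], [3,6], [4,6]
  2-simplices (2): [1,3,6], [3,4,6]

giving chain groups C_0 ≅ Z^6, C_1 ≅ Z^8, C_2 ≅ Z^2.

∂_1: C_1 → C_0 is given by ∂[p,q] = [q] − [p].
As a 6×8 matrix over Z this has rank 5, with invariant factors (1,1,1,1,1).

∂_2: C_2 → C_1 sends each 2-simplex [p,q,r] to [q,r] − [p,r] + [p,q]. For instance
  ∂[3,4,6] = [4,6] − [3,6] + [3,4],
  ∂[1,3,6] = [3,6] − [1,6] + [1,3].
This gives a 8×2 integer matrix of rank 2; reducing to Smith normal form yields diagonal entries (1,1).

From H_k ≅ ker(∂_k) / im(∂_{k+1}) we obtain:

  H_0: rank C_0 − rank ∂_1 = 6 − 5 = 1, and the invariant factors of ∂_1 are all 1, so H_0 ≅ Z.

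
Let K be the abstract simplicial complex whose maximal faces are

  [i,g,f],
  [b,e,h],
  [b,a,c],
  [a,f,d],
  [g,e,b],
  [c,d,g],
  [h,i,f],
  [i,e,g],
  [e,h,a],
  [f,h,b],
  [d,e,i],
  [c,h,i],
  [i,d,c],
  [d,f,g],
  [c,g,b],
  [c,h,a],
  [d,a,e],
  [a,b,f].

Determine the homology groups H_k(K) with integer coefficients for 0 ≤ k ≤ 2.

Fix the vertex order a < b < c < d < e < f < g < h < i and write every simplex with vertices in increasing order. Then dim K = 2 and the simplices of K are:

  0-simplices (9): a, b, c, d, e, f, g, h, i
  1-simplices (27): ab, ac, ad, ae, af, ah, bc, be, bf, bg, bh, cd, cg, ch, ci, de, df, dg, di, eg, eh, ei, fg, fh, fi, gi, hi
  2-simplices (18): abc, abf, ach, ade, adf, aeh, bcg, beg, beh, bfh, cdg, cdi, chi, dei, dfg, egi, fgi, fhi

so the chain groups are C_0 ≅ Z^9, C_1 ≅ Z^27, C_2 ≅ Z^18.

∂_1: C_1 → C_0 maps an edge to its endpoints' difference, ∂[p,q] = q − p.
This gives a 9×27 integer matrix of rank 8; reducing to Smith normal form yields diagonal entries (1,1,1,1,1,1,1,1).

∂_2: C_2 → C_1 sends each 2-simplex [p,q,r] to [q,r] − [p,r] + [p,q]. For instance
  ∂ach = ch − ah + ac,
  ∂fgi = gi − fi + fg.
This gives a 27×18 integer matrix of rank 18; reducing to Smith normal form yields diagonal entries (1,1,1,1,1,1,1,1,1,1,1,1,1,1,1,1,1,2).

From H_k ≅ ker(∂_k) / im(∂_{k+1}) we obtain:

  H_0: rank C_0 − rank ∂_1 = 9 − 8 = 1, and the invariant factors of ∂_1 are all 1, so H_0 ≅ Z.
  H_1: rank ker ∂_1 − rank ∂_2 = (27 − 8) − 18 = 1, and ∂_2 has invariant factor 2 > 1, so H_1 ≅ Z ⊕ Z_2.
  H_2: rank ker ∂_2 − rank ∂_3 = (18 − 18) − 0 = 0, and there is no ∂_3, so H_2 ≅ 0.

H_0 = Z,  H_1 = Z ⊕ Z_2,  H_2 = 0.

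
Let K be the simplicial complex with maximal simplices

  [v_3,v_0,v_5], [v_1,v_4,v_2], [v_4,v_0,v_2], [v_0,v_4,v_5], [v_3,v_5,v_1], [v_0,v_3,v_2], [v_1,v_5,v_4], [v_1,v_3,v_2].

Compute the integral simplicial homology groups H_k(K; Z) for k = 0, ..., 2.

H_0 ≅ Z,  H_1 = 0,  H_2 ≅ Z.

K has 6 vertices, 12 edges, 8 triangles.
rank ∂_0 = 0, rank ∂_1 = 5 ⇒ b_0 = 6 − 0 − 5 = 1; all invariant factors of ∂_1 are 1 so no torsion. So H_0 ≅ Z.
rank ∂_1 = 5, rank ∂_2 = 7 ⇒ b_1 = 12 − 5 − 7 = 0; all invariant factors of ∂_2 are 1 so no torsion. So H_1 ≅ 0.
rank ∂_2 = 7, rank ∂_3 = 0 ⇒ b_2 = 8 − 7 − 0 = 1. So H_2 ≅ Z.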